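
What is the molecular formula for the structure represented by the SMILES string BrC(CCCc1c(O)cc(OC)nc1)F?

C10H13BrFNO2

Heavy atoms from the SMILES: 1 Br, 10 C, 1 F, 1 N, 2 O.
Implicit hydrogens by atom environment:
  3 × C: 2 H each → 6
  3 × C (aromatic): no H
  2 × C (aromatic): 1 H each → 2
  1 × Br: no H
  1 × C: 3 H
  1 × C: 1 H
  1 × F: no H
  1 × N (aromatic): no H
  1 × O: 1 H
  1 × O: no H
  Total hydrogens = 13.
Molecular formula: C10H13BrFNO2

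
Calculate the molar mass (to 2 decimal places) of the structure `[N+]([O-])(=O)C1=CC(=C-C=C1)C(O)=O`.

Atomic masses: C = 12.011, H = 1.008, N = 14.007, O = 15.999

167.12

Molecular formula: C7H5NO4.
M = 7×12.011 + 5×1.008 + 1×14.007 + 4×15.999 = 167.12 g/mol.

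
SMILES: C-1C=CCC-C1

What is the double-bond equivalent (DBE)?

2

Molecular formula from the SMILES: C6H10.
DoU = (2C + 2 + N − H − X)/2 = (2·6 + 2 + 0 − 10 − 0)/2 = 4/2 = 2.
(Structurally: 1 ring(s) + 1 π bond(s) = 2.)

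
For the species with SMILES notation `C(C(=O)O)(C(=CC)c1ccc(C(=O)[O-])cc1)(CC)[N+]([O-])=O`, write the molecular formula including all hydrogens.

Heavy atoms from the SMILES: 14 C, 1 N, 6 O.
Implicit hydrogens by atom environment:
  4 × C (aromatic): 1 H each → 4
  4 × C: no H
  3 × O: no H
  2 × C: 3 H each → 6
  2 × C (aromatic): no H
  2 × O (charge -1): no H
  1 × C: 2 H
  1 × C: 1 H
  1 × N (charge +1): no H
  1 × O: 1 H
  Total hydrogens = 14.
Net charge -1.
Molecular formula: C14H14NO6-

C14H14NO6-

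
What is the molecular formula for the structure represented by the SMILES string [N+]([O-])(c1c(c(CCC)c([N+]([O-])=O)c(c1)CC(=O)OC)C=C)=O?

C14H16N2O6

Heavy atoms from the SMILES: 14 C, 2 N, 6 O.
Implicit hydrogens by atom environment:
  5 × C (aromatic): no H
  4 × C: 2 H each → 8
  4 × O: no H
  2 × C: 3 H each → 6
  2 × N (charge +1): no H
  2 × O (charge -1): no H
  1 × C (aromatic): 1 H
  1 × C: 1 H
  1 × C: no H
  Total hydrogens = 16.
Molecular formula: C14H16N2O6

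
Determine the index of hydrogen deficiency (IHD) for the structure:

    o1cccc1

Molecular formula from the SMILES: C4H4O.
DoU = (2C + 2 + N − H − X)/2 = (2·4 + 2 + 0 − 4 − 0)/2 = 6/2 = 3.
(Structurally: 1 ring(s) + 2 π bond(s) = 3.)

3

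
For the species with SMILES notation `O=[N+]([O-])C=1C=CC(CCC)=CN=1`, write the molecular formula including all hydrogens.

Heavy atoms from the SMILES: 8 C, 2 N, 2 O.
Implicit hydrogens by atom environment:
  3 × C (aromatic): 1 H each → 3
  2 × C: 2 H each → 4
  2 × C (aromatic): no H
  1 × C: 3 H
  1 × N (aromatic): no H
  1 × N (charge +1): no H
  1 × O: no H
  1 × O (charge -1): no H
  Total hydrogens = 10.
Molecular formula: C8H10N2O2

C8H10N2O2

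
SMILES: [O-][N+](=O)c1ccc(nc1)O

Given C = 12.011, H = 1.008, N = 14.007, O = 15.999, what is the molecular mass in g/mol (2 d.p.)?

140.10

Molecular formula: C5H4N2O3.
M = 5×12.011 + 4×1.008 + 2×14.007 + 3×15.999 = 140.10 g/mol.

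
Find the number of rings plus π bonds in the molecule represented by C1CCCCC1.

Molecular formula from the SMILES: C6H12.
DoU = (2C + 2 + N − H − X)/2 = (2·6 + 2 + 0 − 12 − 0)/2 = 2/2 = 1.
(Structurally: 1 ring(s) + 0 π bond(s) = 1.)

1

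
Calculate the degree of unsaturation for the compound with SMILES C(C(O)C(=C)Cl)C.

Molecular formula from the SMILES: C5H9ClO.
DoU = (2C + 2 + N − H − X)/2 = (2·5 + 2 + 0 − 9 − 1)/2 = 2/2 = 1.
(Structurally: 0 ring(s) + 1 π bond(s) = 1.)

1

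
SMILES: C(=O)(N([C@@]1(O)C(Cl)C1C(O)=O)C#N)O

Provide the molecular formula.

Heavy atoms from the SMILES: 6 C, 1 Cl, 2 N, 5 O.
Implicit hydrogens by atom environment:
  4 × C: no H
  3 × O: 1 H each → 3
  2 × C: 1 H each → 2
  2 × N: no H
  2 × O: no H
  1 × Cl: no H
  Total hydrogens = 5.
Molecular formula: C6H5ClN2O5

C6H5ClN2O5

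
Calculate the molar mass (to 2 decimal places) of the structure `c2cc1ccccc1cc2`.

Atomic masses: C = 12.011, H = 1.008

128.17

Molecular formula: C10H8.
M = 10×12.011 + 8×1.008 = 128.17 g/mol.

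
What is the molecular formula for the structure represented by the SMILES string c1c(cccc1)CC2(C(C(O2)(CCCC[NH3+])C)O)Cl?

C15H23ClNO2+

Heavy atoms from the SMILES: 15 C, 1 Cl, 1 N, 2 O.
Implicit hydrogens by atom environment:
  5 × C: 2 H each → 10
  5 × C (aromatic): 1 H each → 5
  2 × C: no H
  1 × C: 3 H
  1 × C: 1 H
  1 × C (aromatic): no H
  1 × Cl: no H
  1 × N (charge +1): 3 H
  1 × O: 1 H
  1 × O: no H
  Total hydrogens = 23.
Net charge +1.
Molecular formula: C15H23ClNO2+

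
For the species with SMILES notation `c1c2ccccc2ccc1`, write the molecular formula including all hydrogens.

C10H8

Heavy atoms from the SMILES: 10 C.
Implicit hydrogens by atom environment:
  8 × C (aromatic): 1 H each → 8
  2 × C (aromatic): no H
  Total hydrogens = 8.
Molecular formula: C10H8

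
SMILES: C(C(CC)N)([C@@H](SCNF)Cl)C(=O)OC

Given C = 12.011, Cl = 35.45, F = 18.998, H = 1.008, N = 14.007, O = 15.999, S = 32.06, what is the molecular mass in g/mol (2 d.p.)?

258.74

Molecular formula: C8H16ClFN2O2S.
M = 8×12.011 + 1×35.45 + 1×18.998 + 16×1.008 + 2×14.007 + 2×15.999 + 1×32.06 = 258.74 g/mol.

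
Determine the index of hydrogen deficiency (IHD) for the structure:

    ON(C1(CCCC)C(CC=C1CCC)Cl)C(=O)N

Molecular formula from the SMILES: C13H23ClN2O2.
DoU = (2C + 2 + N − H − X)/2 = (2·13 + 2 + 2 − 23 − 1)/2 = 6/2 = 3.
(Structurally: 1 ring(s) + 2 π bond(s) = 3.)

3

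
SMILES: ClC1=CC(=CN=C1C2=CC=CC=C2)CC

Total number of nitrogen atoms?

1

The symbol for nitrogen appears 1 time in the SMILES.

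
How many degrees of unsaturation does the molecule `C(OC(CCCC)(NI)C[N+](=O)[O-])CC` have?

Molecular formula from the SMILES: C9H19IN2O3.
DoU = (2C + 2 + N − H − X)/2 = (2·9 + 2 + 2 − 19 − 1)/2 = 2/2 = 1.
(Structurally: 0 ring(s) + 1 π bond(s) = 1.)

1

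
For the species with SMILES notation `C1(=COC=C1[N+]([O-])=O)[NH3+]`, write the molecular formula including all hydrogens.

C4H5N2O3+

Heavy atoms from the SMILES: 4 C, 2 N, 3 O.
Implicit hydrogens by atom environment:
  2 × C (aromatic): 1 H each → 2
  2 × C (aromatic): no H
  1 × N (charge +1): 3 H
  1 × N (charge +1): no H
  1 × O (aromatic): no H
  1 × O: no H
  1 × O (charge -1): no H
  Total hydrogens = 5.
Net charge +1.
Molecular formula: C4H5N2O3+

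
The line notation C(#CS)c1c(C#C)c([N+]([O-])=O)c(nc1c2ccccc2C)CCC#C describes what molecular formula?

C20H14N2O2S

Heavy atoms from the SMILES: 20 C, 2 N, 2 O, 1 S.
Implicit hydrogens by atom environment:
  7 × C (aromatic): no H
  4 × C (aromatic): 1 H each → 4
  4 × C: no H
  2 × C: 2 H each → 4
  2 × C: 1 H each → 2
  1 × C: 3 H
  1 × N (aromatic): no H
  1 × N (charge +1): no H
  1 × O: no H
  1 × O (charge -1): no H
  1 × S: 1 H
  Total hydrogens = 14.
Molecular formula: C20H14N2O2S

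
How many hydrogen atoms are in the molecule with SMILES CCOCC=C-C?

Hydrogens are implicit in SMILES; fill each atom to its normal valence:
  2 × C: 3 H each → 6
  2 × C: 2 H each → 4
  2 × C: 1 H each → 2
  1 × O: no H
  Total hydrogens = 12.

12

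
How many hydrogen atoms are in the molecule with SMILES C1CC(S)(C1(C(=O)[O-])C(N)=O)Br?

7

Hydrogens are implicit in SMILES; fill each atom to its normal valence:
  4 × C: no H
  2 × C: 2 H each → 4
  2 × O: no H
  1 × Br: no H
  1 × N: 2 H
  1 × O (charge -1): no H
  1 × S: 1 H
  Total hydrogens = 7.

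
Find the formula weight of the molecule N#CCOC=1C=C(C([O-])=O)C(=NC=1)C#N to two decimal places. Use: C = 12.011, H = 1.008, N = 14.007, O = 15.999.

Molecular formula: C9H4N3O3-.
M = 9×12.011 + 4×1.008 + 3×14.007 + 3×15.999 = 202.15 g/mol.

202.15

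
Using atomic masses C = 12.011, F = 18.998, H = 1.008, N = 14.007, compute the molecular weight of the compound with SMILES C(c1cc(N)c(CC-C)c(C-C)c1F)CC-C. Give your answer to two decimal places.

Molecular formula: C15H24FN.
M = 15×12.011 + 1×18.998 + 24×1.008 + 1×14.007 = 237.36 g/mol.

237.36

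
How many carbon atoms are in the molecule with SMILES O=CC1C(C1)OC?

The symbol for carbon appears 5 times in the SMILES.

5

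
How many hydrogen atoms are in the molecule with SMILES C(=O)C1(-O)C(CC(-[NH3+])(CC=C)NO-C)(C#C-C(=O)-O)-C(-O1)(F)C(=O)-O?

Hydrogens are implicit in SMILES; fill each atom to its normal valence:
  8 × C: no H
  5 × O: no H
  3 × C: 2 H each → 6
  3 × O: 1 H each → 3
  2 × C: 1 H each → 2
  1 × C: 3 H
  1 × F: no H
  1 × N (charge +1): 3 H
  1 × N: 1 H
  Total hydrogens = 18.

18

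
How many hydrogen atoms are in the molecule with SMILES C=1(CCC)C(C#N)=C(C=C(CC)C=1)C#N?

Hydrogens are implicit in SMILES; fill each atom to its normal valence:
  4 × C (aromatic): no H
  3 × C: 2 H each → 6
  2 × C: 3 H each → 6
  2 × C (aromatic): 1 H each → 2
  2 × C: no H
  2 × N: no H
  Total hydrogens = 14.

14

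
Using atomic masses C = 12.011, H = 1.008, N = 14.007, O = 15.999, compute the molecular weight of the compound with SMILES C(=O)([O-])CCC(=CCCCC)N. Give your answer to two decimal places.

Molecular formula: C9H16NO2-.
M = 9×12.011 + 16×1.008 + 1×14.007 + 2×15.999 = 170.23 g/mol.

170.23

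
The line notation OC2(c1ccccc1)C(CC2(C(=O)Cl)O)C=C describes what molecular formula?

C13H13ClO3

Heavy atoms from the SMILES: 13 C, 1 Cl, 3 O.
Implicit hydrogens by atom environment:
  5 × C (aromatic): 1 H each → 5
  3 × C: no H
  2 × C: 2 H each → 4
  2 × C: 1 H each → 2
  2 × O: 1 H each → 2
  1 × C (aromatic): no H
  1 × Cl: no H
  1 × O: no H
  Total hydrogens = 13.
Molecular formula: C13H13ClO3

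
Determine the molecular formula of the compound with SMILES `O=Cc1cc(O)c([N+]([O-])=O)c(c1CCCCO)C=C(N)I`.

Heavy atoms from the SMILES: 13 C, 1 I, 2 N, 5 O.
Implicit hydrogens by atom environment:
  5 × C (aromatic): no H
  4 × C: 2 H each → 8
  2 × C: 1 H each → 2
  2 × O: 1 H each → 2
  2 × O: no H
  1 × C (aromatic): 1 H
  1 × C: no H
  1 × I: no H
  1 × N: 2 H
  1 × N (charge +1): no H
  1 × O (charge -1): no H
  Total hydrogens = 15.
Molecular formula: C13H15IN2O5

C13H15IN2O5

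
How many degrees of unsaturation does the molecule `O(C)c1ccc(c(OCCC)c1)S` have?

Molecular formula from the SMILES: C10H14O2S.
DoU = (2C + 2 + N − H − X)/2 = (2·10 + 2 + 0 − 14 − 0)/2 = 8/2 = 4.
(Structurally: 1 ring(s) + 3 π bond(s) = 4.)

4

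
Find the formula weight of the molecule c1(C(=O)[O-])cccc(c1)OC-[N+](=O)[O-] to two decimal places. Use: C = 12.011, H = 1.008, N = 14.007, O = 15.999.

196.14

Molecular formula: C8H6NO5-.
M = 8×12.011 + 6×1.008 + 1×14.007 + 5×15.999 = 196.14 g/mol.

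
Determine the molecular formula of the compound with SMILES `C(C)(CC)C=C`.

C6H12

Heavy atoms from the SMILES: 6 C.
Implicit hydrogens by atom environment:
  2 × C: 3 H each → 6
  2 × C: 2 H each → 4
  2 × C: 1 H each → 2
  Total hydrogens = 12.
Molecular formula: C6H12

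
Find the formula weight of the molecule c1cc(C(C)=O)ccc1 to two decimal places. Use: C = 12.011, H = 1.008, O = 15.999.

120.15

Molecular formula: C8H8O.
M = 8×12.011 + 8×1.008 + 1×15.999 = 120.15 g/mol.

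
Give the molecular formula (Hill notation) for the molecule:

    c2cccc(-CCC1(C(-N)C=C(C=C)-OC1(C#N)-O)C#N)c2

C17H17N3O2

Heavy atoms from the SMILES: 17 C, 3 N, 2 O.
Implicit hydrogens by atom environment:
  5 × C (aromatic): 1 H each → 5
  5 × C: no H
  3 × C: 2 H each → 6
  3 × C: 1 H each → 3
  2 × N: no H
  1 × C (aromatic): no H
  1 × N: 2 H
  1 × O: 1 H
  1 × O: no H
  Total hydrogens = 17.
Molecular formula: C17H17N3O2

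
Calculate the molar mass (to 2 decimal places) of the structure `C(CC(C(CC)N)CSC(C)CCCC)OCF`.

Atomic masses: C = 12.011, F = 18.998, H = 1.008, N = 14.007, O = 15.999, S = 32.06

Molecular formula: C14H30FNOS.
M = 14×12.011 + 1×18.998 + 30×1.008 + 1×14.007 + 1×15.999 + 1×32.06 = 279.46 g/mol.

279.46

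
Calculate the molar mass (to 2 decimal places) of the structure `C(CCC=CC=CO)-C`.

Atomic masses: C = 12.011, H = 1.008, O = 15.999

126.20

Molecular formula: C8H14O.
M = 8×12.011 + 14×1.008 + 1×15.999 = 126.20 g/mol.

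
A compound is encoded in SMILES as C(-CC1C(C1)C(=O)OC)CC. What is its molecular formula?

C9H16O2

Heavy atoms from the SMILES: 9 C, 2 O.
Implicit hydrogens by atom environment:
  4 × C: 2 H each → 8
  2 × C: 3 H each → 6
  2 × C: 1 H each → 2
  2 × O: no H
  1 × C: no H
  Total hydrogens = 16.
Molecular formula: C9H16O2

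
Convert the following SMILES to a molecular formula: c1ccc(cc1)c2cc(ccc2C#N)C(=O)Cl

Heavy atoms from the SMILES: 14 C, 1 Cl, 1 N, 1 O.
Implicit hydrogens by atom environment:
  8 × C (aromatic): 1 H each → 8
  4 × C (aromatic): no H
  2 × C: no H
  1 × Cl: no H
  1 × N: no H
  1 × O: no H
  Total hydrogens = 8.
Molecular formula: C14H8ClNO

C14H8ClNO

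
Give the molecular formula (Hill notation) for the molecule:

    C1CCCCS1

C5H10S

Heavy atoms from the SMILES: 5 C, 1 S.
Implicit hydrogens by atom environment:
  5 × C: 2 H each → 10
  1 × S: no H
  Total hydrogens = 10.
Molecular formula: C5H10S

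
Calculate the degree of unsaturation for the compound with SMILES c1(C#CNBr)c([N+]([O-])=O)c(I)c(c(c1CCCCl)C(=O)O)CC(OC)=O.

9

Molecular formula from the SMILES: C15H13BrClIN2O6.
DoU = (2C + 2 + N − H − X)/2 = (2·15 + 2 + 2 − 13 − 3)/2 = 18/2 = 9.
(Structurally: 1 ring(s) + 8 π bond(s) = 9.)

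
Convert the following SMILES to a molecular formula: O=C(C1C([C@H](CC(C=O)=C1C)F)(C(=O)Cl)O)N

Heavy atoms from the SMILES: 10 C, 1 Cl, 1 F, 1 N, 4 O.
Implicit hydrogens by atom environment:
  5 × C: no H
  3 × C: 1 H each → 3
  3 × O: no H
  1 × C: 3 H
  1 × C: 2 H
  1 × Cl: no H
  1 × F: no H
  1 × N: 2 H
  1 × O: 1 H
  Total hydrogens = 11.
Molecular formula: C10H11ClFNO4

C10H11ClFNO4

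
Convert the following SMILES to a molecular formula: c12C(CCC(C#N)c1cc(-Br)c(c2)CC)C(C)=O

C15H16BrNO

Heavy atoms from the SMILES: 1 Br, 15 C, 1 N, 1 O.
Implicit hydrogens by atom environment:
  4 × C (aromatic): no H
  3 × C: 2 H each → 6
  2 × C: 3 H each → 6
  2 × C (aromatic): 1 H each → 2
  2 × C: 1 H each → 2
  2 × C: no H
  1 × Br: no H
  1 × N: no H
  1 × O: no H
  Total hydrogens = 16.
Molecular formula: C15H16BrNO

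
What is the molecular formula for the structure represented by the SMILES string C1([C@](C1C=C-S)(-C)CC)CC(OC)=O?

C11H18O2S

Heavy atoms from the SMILES: 11 C, 2 O, 1 S.
Implicit hydrogens by atom environment:
  4 × C: 1 H each → 4
  3 × C: 3 H each → 9
  2 × C: 2 H each → 4
  2 × C: no H
  2 × O: no H
  1 × S: 1 H
  Total hydrogens = 18.
Molecular formula: C11H18O2S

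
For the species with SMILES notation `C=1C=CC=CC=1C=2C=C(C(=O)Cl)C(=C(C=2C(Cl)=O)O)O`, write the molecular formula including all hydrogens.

Heavy atoms from the SMILES: 14 C, 2 Cl, 4 O.
Implicit hydrogens by atom environment:
  6 × C (aromatic): 1 H each → 6
  6 × C (aromatic): no H
  2 × C: no H
  2 × Cl: no H
  2 × O: 1 H each → 2
  2 × O: no H
  Total hydrogens = 8.
Molecular formula: C14H8Cl2O4

C14H8Cl2O4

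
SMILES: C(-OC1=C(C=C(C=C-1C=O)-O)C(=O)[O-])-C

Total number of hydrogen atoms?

9

Hydrogens are implicit in SMILES; fill each atom to its normal valence:
  4 × C (aromatic): no H
  3 × O: no H
  2 × C (aromatic): 1 H each → 2
  1 × C: 3 H
  1 × C: 2 H
  1 × C: 1 H
  1 × C: no H
  1 × O: 1 H
  1 × O (charge -1): no H
  Total hydrogens = 9.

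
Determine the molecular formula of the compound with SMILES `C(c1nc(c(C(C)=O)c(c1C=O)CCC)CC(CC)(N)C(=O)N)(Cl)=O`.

Heavy atoms from the SMILES: 17 C, 1 Cl, 3 N, 4 O.
Implicit hydrogens by atom environment:
  5 × C (aromatic): no H
  4 × C: 2 H each → 8
  4 × C: no H
  4 × O: no H
  3 × C: 3 H each → 9
  2 × N: 2 H each → 4
  1 × C: 1 H
  1 × Cl: no H
  1 × N (aromatic): no H
  Total hydrogens = 22.
Molecular formula: C17H22ClN3O4

C17H22ClN3O4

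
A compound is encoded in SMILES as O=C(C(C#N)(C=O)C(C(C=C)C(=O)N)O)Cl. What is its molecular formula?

C9H9ClN2O4

Heavy atoms from the SMILES: 9 C, 1 Cl, 2 N, 4 O.
Implicit hydrogens by atom environment:
  4 × C: 1 H each → 4
  4 × C: no H
  3 × O: no H
  1 × C: 2 H
  1 × Cl: no H
  1 × N: 2 H
  1 × N: no H
  1 × O: 1 H
  Total hydrogens = 9.
Molecular formula: C9H9ClN2O4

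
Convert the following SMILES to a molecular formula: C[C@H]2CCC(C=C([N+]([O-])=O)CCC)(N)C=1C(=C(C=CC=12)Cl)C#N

C17H20ClN3O2

Heavy atoms from the SMILES: 17 C, 1 Cl, 3 N, 2 O.
Implicit hydrogens by atom environment:
  4 × C: 2 H each → 8
  4 × C (aromatic): no H
  3 × C: no H
  2 × C: 3 H each → 6
  2 × C (aromatic): 1 H each → 2
  2 × C: 1 H each → 2
  1 × Cl: no H
  1 × N: 2 H
  1 × N: no H
  1 × N (charge +1): no H
  1 × O: no H
  1 × O (charge -1): no H
  Total hydrogens = 20.
Molecular formula: C17H20ClN3O2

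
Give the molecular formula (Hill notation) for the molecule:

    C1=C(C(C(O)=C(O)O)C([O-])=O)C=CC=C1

C10H9O5-

Heavy atoms from the SMILES: 10 C, 5 O.
Implicit hydrogens by atom environment:
  5 × C (aromatic): 1 H each → 5
  3 × C: no H
  3 × O: 1 H each → 3
  1 × C: 1 H
  1 × C (aromatic): no H
  1 × O: no H
  1 × O (charge -1): no H
  Total hydrogens = 9.
Net charge -1.
Molecular formula: C10H9O5-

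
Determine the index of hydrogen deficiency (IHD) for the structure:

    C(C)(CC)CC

Molecular formula from the SMILES: C6H14.
DoU = (2C + 2 + N − H − X)/2 = (2·6 + 2 + 0 − 14 − 0)/2 = 0/2 = 0.
(Structurally: 0 ring(s) + 0 π bond(s) = 0.)

0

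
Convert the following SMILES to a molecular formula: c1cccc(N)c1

C6H7N

Heavy atoms from the SMILES: 6 C, 1 N.
Implicit hydrogens by atom environment:
  5 × C (aromatic): 1 H each → 5
  1 × C (aromatic): no H
  1 × N: 2 H
  Total hydrogens = 7.
Molecular formula: C6H7N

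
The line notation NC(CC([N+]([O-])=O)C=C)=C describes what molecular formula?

Heavy atoms from the SMILES: 6 C, 2 N, 2 O.
Implicit hydrogens by atom environment:
  3 × C: 2 H each → 6
  2 × C: 1 H each → 2
  1 × C: no H
  1 × N: 2 H
  1 × N (charge +1): no H
  1 × O: no H
  1 × O (charge -1): no H
  Total hydrogens = 10.
Molecular formula: C6H10N2O2

C6H10N2O2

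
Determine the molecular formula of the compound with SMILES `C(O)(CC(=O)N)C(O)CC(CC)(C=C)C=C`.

C12H21NO3

Heavy atoms from the SMILES: 12 C, 1 N, 3 O.
Implicit hydrogens by atom environment:
  5 × C: 2 H each → 10
  4 × C: 1 H each → 4
  2 × C: no H
  2 × O: 1 H each → 2
  1 × C: 3 H
  1 × N: 2 H
  1 × O: no H
  Total hydrogens = 21.
Molecular formula: C12H21NO3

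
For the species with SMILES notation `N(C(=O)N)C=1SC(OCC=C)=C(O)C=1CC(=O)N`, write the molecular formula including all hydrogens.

C10H13N3O4S

Heavy atoms from the SMILES: 10 C, 3 N, 4 O, 1 S.
Implicit hydrogens by atom environment:
  4 × C (aromatic): no H
  3 × C: 2 H each → 6
  3 × O: no H
  2 × C: no H
  2 × N: 2 H each → 4
  1 × C: 1 H
  1 × N: 1 H
  1 × O: 1 H
  1 × S (aromatic): no H
  Total hydrogens = 13.
Molecular formula: C10H13N3O4S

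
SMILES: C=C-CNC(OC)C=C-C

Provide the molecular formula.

C8H15NO

Heavy atoms from the SMILES: 8 C, 1 N, 1 O.
Implicit hydrogens by atom environment:
  4 × C: 1 H each → 4
  2 × C: 3 H each → 6
  2 × C: 2 H each → 4
  1 × N: 1 H
  1 × O: no H
  Total hydrogens = 15.
Molecular formula: C8H15NO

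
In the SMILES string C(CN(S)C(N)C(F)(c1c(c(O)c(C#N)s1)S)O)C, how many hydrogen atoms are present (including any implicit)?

14

Hydrogens are implicit in SMILES; fill each atom to its normal valence:
  4 × C (aromatic): no H
  2 × C: 2 H each → 4
  2 × C: no H
  2 × N: no H
  2 × O: 1 H each → 2
  2 × S: 1 H each → 2
  1 × C: 3 H
  1 × C: 1 H
  1 × F: no H
  1 × N: 2 H
  1 × S (aromatic): no H
  Total hydrogens = 14.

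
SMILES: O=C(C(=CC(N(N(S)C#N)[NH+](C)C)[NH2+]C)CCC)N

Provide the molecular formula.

[C11H24N6OS]2+

Heavy atoms from the SMILES: 11 C, 6 N, 1 O, 1 S.
Implicit hydrogens by atom environment:
  4 × C: 3 H each → 12
  3 × C: no H
  3 × N: no H
  2 × C: 2 H each → 4
  2 × C: 1 H each → 2
  1 × N (charge +1): 2 H
  1 × N: 2 H
  1 × N (charge +1): 1 H
  1 × O: no H
  1 × S: 1 H
  Total hydrogens = 24.
Net charge +2.
Molecular formula: [C11H24N6OS]2+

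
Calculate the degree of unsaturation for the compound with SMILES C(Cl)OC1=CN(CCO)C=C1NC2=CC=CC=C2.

Molecular formula from the SMILES: C13H15ClN2O2.
DoU = (2C + 2 + N − H − X)/2 = (2·13 + 2 + 2 − 15 − 1)/2 = 14/2 = 7.
(Structurally: 2 ring(s) + 5 π bond(s) = 7.)

7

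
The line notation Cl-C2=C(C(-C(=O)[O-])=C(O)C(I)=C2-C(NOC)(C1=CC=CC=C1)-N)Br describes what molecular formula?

C15H12BrClIN2O4-

Heavy atoms from the SMILES: 1 Br, 15 C, 1 Cl, 1 I, 2 N, 4 O.
Implicit hydrogens by atom environment:
  7 × C (aromatic): no H
  5 × C (aromatic): 1 H each → 5
  2 × C: no H
  2 × O: no H
  1 × Br: no H
  1 × C: 3 H
  1 × Cl: no H
  1 × I: no H
  1 × N: 2 H
  1 × N: 1 H
  1 × O: 1 H
  1 × O (charge -1): no H
  Total hydrogens = 12.
Net charge -1.
Molecular formula: C15H12BrClIN2O4-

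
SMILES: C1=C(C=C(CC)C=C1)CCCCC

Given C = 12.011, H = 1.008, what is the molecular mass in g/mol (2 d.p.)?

Molecular formula: C13H20.
M = 13×12.011 + 20×1.008 = 176.30 g/mol.

176.30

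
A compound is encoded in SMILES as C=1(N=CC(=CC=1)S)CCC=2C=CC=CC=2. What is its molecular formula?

Heavy atoms from the SMILES: 13 C, 1 N, 1 S.
Implicit hydrogens by atom environment:
  8 × C (aromatic): 1 H each → 8
  3 × C (aromatic): no H
  2 × C: 2 H each → 4
  1 × N (aromatic): no H
  1 × S: 1 H
  Total hydrogens = 13.
Molecular formula: C13H13NS

C13H13NS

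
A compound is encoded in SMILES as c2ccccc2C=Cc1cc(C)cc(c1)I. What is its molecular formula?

Heavy atoms from the SMILES: 15 C, 1 I.
Implicit hydrogens by atom environment:
  8 × C (aromatic): 1 H each → 8
  4 × C (aromatic): no H
  2 × C: 1 H each → 2
  1 × C: 3 H
  1 × I: no H
  Total hydrogens = 13.
Molecular formula: C15H13I

C15H13I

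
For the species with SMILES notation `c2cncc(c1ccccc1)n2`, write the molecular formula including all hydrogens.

C10H8N2

Heavy atoms from the SMILES: 10 C, 2 N.
Implicit hydrogens by atom environment:
  8 × C (aromatic): 1 H each → 8
  2 × C (aromatic): no H
  2 × N (aromatic): no H
  Total hydrogens = 8.
Molecular formula: C10H8N2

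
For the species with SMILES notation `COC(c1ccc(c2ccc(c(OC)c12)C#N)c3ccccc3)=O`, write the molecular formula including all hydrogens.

Heavy atoms from the SMILES: 20 C, 1 N, 3 O.
Implicit hydrogens by atom environment:
  9 × C (aromatic): 1 H each → 9
  7 × C (aromatic): no H
  3 × O: no H
  2 × C: 3 H each → 6
  2 × C: no H
  1 × N: no H
  Total hydrogens = 15.
Molecular formula: C20H15NO3

C20H15NO3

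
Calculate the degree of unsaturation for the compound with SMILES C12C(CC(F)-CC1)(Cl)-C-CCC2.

2

Molecular formula from the SMILES: C10H16ClF.
DoU = (2C + 2 + N − H − X)/2 = (2·10 + 2 + 0 − 16 − 2)/2 = 4/2 = 2.
(Structurally: 2 ring(s) + 0 π bond(s) = 2.)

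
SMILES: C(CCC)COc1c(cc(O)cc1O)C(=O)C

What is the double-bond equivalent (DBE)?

5

Molecular formula from the SMILES: C13H18O4.
DoU = (2C + 2 + N − H − X)/2 = (2·13 + 2 + 0 − 18 − 0)/2 = 10/2 = 5.
(Structurally: 1 ring(s) + 4 π bond(s) = 5.)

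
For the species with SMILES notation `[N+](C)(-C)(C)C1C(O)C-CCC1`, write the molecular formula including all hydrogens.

C9H20NO+

Heavy atoms from the SMILES: 9 C, 1 N, 1 O.
Implicit hydrogens by atom environment:
  4 × C: 2 H each → 8
  3 × C: 3 H each → 9
  2 × C: 1 H each → 2
  1 × N (charge +1): no H
  1 × O: 1 H
  Total hydrogens = 20.
Net charge +1.
Molecular formula: C9H20NO+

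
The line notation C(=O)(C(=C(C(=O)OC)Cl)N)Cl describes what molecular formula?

Heavy atoms from the SMILES: 5 C, 2 Cl, 1 N, 3 O.
Implicit hydrogens by atom environment:
  4 × C: no H
  3 × O: no H
  2 × Cl: no H
  1 × C: 3 H
  1 × N: 2 H
  Total hydrogens = 5.
Molecular formula: C5H5Cl2NO3

C5H5Cl2NO3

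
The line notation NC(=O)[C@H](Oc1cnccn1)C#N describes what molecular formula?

C7H6N4O2

Heavy atoms from the SMILES: 7 C, 4 N, 2 O.
Implicit hydrogens by atom environment:
  3 × C (aromatic): 1 H each → 3
  2 × C: no H
  2 × N (aromatic): no H
  2 × O: no H
  1 × C: 1 H
  1 × C (aromatic): no H
  1 × N: 2 H
  1 × N: no H
  Total hydrogens = 6.
Molecular formula: C7H6N4O2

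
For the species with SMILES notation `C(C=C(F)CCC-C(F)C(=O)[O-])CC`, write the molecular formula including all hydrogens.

C10H15F2O2-

Heavy atoms from the SMILES: 10 C, 2 F, 2 O.
Implicit hydrogens by atom environment:
  5 × C: 2 H each → 10
  2 × C: 1 H each → 2
  2 × C: no H
  2 × F: no H
  1 × C: 3 H
  1 × O: no H
  1 × O (charge -1): no H
  Total hydrogens = 15.
Net charge -1.
Molecular formula: C10H15F2O2-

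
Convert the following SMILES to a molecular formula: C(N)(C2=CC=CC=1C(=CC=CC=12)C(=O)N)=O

Heavy atoms from the SMILES: 12 C, 2 N, 2 O.
Implicit hydrogens by atom environment:
  6 × C (aromatic): 1 H each → 6
  4 × C (aromatic): no H
  2 × C: no H
  2 × N: 2 H each → 4
  2 × O: no H
  Total hydrogens = 10.
Molecular formula: C12H10N2O2

C12H10N2O2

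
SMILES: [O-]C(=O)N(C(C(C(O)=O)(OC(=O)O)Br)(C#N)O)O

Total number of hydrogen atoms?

4

Hydrogens are implicit in SMILES; fill each atom to its normal valence:
  6 × C: no H
  4 × O: 1 H each → 4
  4 × O: no H
  2 × N: no H
  1 × Br: no H
  1 × O (charge -1): no H
  Total hydrogens = 4.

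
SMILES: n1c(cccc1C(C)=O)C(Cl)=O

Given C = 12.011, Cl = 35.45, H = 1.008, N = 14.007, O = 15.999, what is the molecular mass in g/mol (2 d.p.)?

183.59

Molecular formula: C8H6ClNO2.
M = 8×12.011 + 1×35.45 + 6×1.008 + 1×14.007 + 2×15.999 = 183.59 g/mol.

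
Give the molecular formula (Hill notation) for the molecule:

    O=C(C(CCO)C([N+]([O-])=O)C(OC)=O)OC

Heavy atoms from the SMILES: 8 C, 1 N, 7 O.
Implicit hydrogens by atom environment:
  5 × O: no H
  2 × C: 3 H each → 6
  2 × C: 2 H each → 4
  2 × C: 1 H each → 2
  2 × C: no H
  1 × N (charge +1): no H
  1 × O: 1 H
  1 × O (charge -1): no H
  Total hydrogens = 13.
Molecular formula: C8H13NO7

C8H13NO7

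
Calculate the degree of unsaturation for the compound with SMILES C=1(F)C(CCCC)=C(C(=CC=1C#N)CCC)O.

Molecular formula from the SMILES: C14H18FNO.
DoU = (2C + 2 + N − H − X)/2 = (2·14 + 2 + 1 − 18 − 1)/2 = 12/2 = 6.
(Structurally: 1 ring(s) + 5 π bond(s) = 6.)

6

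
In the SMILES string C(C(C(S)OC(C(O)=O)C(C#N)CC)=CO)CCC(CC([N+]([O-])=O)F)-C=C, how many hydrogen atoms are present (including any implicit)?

25

Hydrogens are implicit in SMILES; fill each atom to its normal valence:
  7 × C: 1 H each → 7
  6 × C: 2 H each → 12
  3 × C: no H
  3 × O: no H
  2 × O: 1 H each → 2
  1 × C: 3 H
  1 × F: no H
  1 × N: no H
  1 × N (charge +1): no H
  1 × O (charge -1): no H
  1 × S: 1 H
  Total hydrogens = 25.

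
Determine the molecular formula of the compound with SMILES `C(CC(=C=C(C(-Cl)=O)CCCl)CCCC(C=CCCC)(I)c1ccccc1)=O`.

C23H27Cl2IO2

Heavy atoms from the SMILES: 23 C, 2 Cl, 1 I, 2 O.
Implicit hydrogens by atom environment:
  8 × C: 2 H each → 16
  5 × C (aromatic): 1 H each → 5
  5 × C: no H
  3 × C: 1 H each → 3
  2 × Cl: no H
  2 × O: no H
  1 × C: 3 H
  1 × C (aromatic): no H
  1 × I: no H
  Total hydrogens = 27.
Molecular formula: C23H27Cl2IO2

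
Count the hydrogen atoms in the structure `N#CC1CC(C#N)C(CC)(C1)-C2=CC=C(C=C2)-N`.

Hydrogens are implicit in SMILES; fill each atom to its normal valence:
  4 × C (aromatic): 1 H each → 4
  3 × C: 2 H each → 6
  3 × C: no H
  2 × C: 1 H each → 2
  2 × C (aromatic): no H
  2 × N: no H
  1 × C: 3 H
  1 × N: 2 H
  Total hydrogens = 17.

17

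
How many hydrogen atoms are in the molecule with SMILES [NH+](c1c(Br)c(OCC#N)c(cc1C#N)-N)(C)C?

12

Hydrogens are implicit in SMILES; fill each atom to its normal valence:
  5 × C (aromatic): no H
  2 × C: 3 H each → 6
  2 × C: no H
  2 × N: no H
  1 × Br: no H
  1 × C: 2 H
  1 × C (aromatic): 1 H
  1 × N: 2 H
  1 × N (charge +1): 1 H
  1 × O: no H
  Total hydrogens = 12.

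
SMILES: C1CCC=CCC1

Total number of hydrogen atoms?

Hydrogens are implicit in SMILES; fill each atom to its normal valence:
  5 × C: 2 H each → 10
  2 × C: 1 H each → 2
  Total hydrogens = 12.

12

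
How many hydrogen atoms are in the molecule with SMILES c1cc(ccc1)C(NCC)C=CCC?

19

Hydrogens are implicit in SMILES; fill each atom to its normal valence:
  5 × C (aromatic): 1 H each → 5
  3 × C: 1 H each → 3
  2 × C: 3 H each → 6
  2 × C: 2 H each → 4
  1 × C (aromatic): no H
  1 × N: 1 H
  Total hydrogens = 19.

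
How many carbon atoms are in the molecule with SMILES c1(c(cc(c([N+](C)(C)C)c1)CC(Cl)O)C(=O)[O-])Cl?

The symbol for carbon appears 12 times in the SMILES. Lowercase c denotes aromatic carbon and counts toward C.

12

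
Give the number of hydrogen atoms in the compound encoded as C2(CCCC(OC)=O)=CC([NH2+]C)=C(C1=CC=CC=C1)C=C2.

22

Hydrogens are implicit in SMILES; fill each atom to its normal valence:
  8 × C (aromatic): 1 H each → 8
  4 × C (aromatic): no H
  3 × C: 2 H each → 6
  2 × C: 3 H each → 6
  2 × O: no H
  1 × C: no H
  1 × N (charge +1): 2 H
  Total hydrogens = 22.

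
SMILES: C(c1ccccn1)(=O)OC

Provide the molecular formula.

C7H7NO2

Heavy atoms from the SMILES: 7 C, 1 N, 2 O.
Implicit hydrogens by atom environment:
  4 × C (aromatic): 1 H each → 4
  2 × O: no H
  1 × C: 3 H
  1 × C (aromatic): no H
  1 × C: no H
  1 × N (aromatic): no H
  Total hydrogens = 7.
Molecular formula: C7H7NO2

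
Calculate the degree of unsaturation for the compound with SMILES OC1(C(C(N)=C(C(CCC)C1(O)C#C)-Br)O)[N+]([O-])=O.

Molecular formula from the SMILES: C11H15BrN2O5.
DoU = (2C + 2 + N − H − X)/2 = (2·11 + 2 + 2 − 15 − 1)/2 = 10/2 = 5.
(Structurally: 1 ring(s) + 4 π bond(s) = 5.)

5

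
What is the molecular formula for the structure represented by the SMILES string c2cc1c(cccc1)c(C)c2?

C11H10

Heavy atoms from the SMILES: 11 C.
Implicit hydrogens by atom environment:
  7 × C (aromatic): 1 H each → 7
  3 × C (aromatic): no H
  1 × C: 3 H
  Total hydrogens = 10.
Molecular formula: C11H10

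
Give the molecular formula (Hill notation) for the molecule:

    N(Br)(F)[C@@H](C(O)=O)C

C3H5BrFNO2

Heavy atoms from the SMILES: 1 Br, 3 C, 1 F, 1 N, 2 O.
Implicit hydrogens by atom environment:
  1 × Br: no H
  1 × C: 3 H
  1 × C: 1 H
  1 × C: no H
  1 × F: no H
  1 × N: no H
  1 × O: 1 H
  1 × O: no H
  Total hydrogens = 5.
Molecular formula: C3H5BrFNO2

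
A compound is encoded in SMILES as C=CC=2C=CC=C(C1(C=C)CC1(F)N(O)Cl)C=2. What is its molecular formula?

Heavy atoms from the SMILES: 13 C, 1 Cl, 1 F, 1 N, 1 O.
Implicit hydrogens by atom environment:
  4 × C (aromatic): 1 H each → 4
  3 × C: 2 H each → 6
  2 × C: 1 H each → 2
  2 × C: no H
  2 × C (aromatic): no H
  1 × Cl: no H
  1 × F: no H
  1 × N: no H
  1 × O: 1 H
  Total hydrogens = 13.
Molecular formula: C13H13ClFNO

C13H13ClFNO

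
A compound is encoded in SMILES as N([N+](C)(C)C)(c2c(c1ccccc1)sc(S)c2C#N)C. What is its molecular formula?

C15H18N3S2+

Heavy atoms from the SMILES: 15 C, 3 N, 2 S.
Implicit hydrogens by atom environment:
  5 × C (aromatic): 1 H each → 5
  5 × C (aromatic): no H
  4 × C: 3 H each → 12
  2 × N: no H
  1 × C: no H
  1 × N (charge +1): no H
  1 × S: 1 H
  1 × S (aromatic): no H
  Total hydrogens = 18.
Net charge +1.
Molecular formula: C15H18N3S2+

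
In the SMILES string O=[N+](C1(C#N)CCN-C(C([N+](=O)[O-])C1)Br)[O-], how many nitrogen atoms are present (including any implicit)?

4

The symbol for nitrogen appears 4 times in the SMILES.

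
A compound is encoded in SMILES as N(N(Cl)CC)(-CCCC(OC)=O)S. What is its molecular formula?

C7H15ClN2O2S

Heavy atoms from the SMILES: 7 C, 1 Cl, 2 N, 2 O, 1 S.
Implicit hydrogens by atom environment:
  4 × C: 2 H each → 8
  2 × C: 3 H each → 6
  2 × N: no H
  2 × O: no H
  1 × C: no H
  1 × Cl: no H
  1 × S: 1 H
  Total hydrogens = 15.
Molecular formula: C7H15ClN2O2S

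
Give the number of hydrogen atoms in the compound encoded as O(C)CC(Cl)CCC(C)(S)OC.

17

Hydrogens are implicit in SMILES; fill each atom to its normal valence:
  3 × C: 3 H each → 9
  3 × C: 2 H each → 6
  2 × O: no H
  1 × C: 1 H
  1 × C: no H
  1 × Cl: no H
  1 × S: 1 H
  Total hydrogens = 17.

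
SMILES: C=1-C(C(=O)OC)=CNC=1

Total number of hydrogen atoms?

Hydrogens are implicit in SMILES; fill each atom to its normal valence:
  3 × C (aromatic): 1 H each → 3
  2 × O: no H
  1 × C: 3 H
  1 × C (aromatic): no H
  1 × C: no H
  1 × N (aromatic): 1 H
  Total hydrogens = 7.

7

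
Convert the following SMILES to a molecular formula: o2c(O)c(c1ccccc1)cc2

C10H8O2

Heavy atoms from the SMILES: 10 C, 2 O.
Implicit hydrogens by atom environment:
  7 × C (aromatic): 1 H each → 7
  3 × C (aromatic): no H
  1 × O: 1 H
  1 × O (aromatic): no H
  Total hydrogens = 8.
Molecular formula: C10H8O2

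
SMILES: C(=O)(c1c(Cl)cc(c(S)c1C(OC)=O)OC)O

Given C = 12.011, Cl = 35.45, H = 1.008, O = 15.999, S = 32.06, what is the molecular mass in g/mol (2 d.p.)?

276.69

Molecular formula: C10H9ClO5S.
M = 10×12.011 + 1×35.45 + 9×1.008 + 5×15.999 + 1×32.06 = 276.69 g/mol.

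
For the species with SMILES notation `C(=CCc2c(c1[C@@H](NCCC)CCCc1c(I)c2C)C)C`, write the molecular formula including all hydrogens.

C19H28IN

Heavy atoms from the SMILES: 19 C, 1 I, 1 N.
Implicit hydrogens by atom environment:
  6 × C: 2 H each → 12
  6 × C (aromatic): no H
  4 × C: 3 H each → 12
  3 × C: 1 H each → 3
  1 × I: no H
  1 × N: 1 H
  Total hydrogens = 28.
Molecular formula: C19H28IN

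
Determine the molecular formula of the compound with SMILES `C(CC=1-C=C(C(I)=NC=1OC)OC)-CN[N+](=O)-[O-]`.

Heavy atoms from the SMILES: 10 C, 1 I, 3 N, 4 O.
Implicit hydrogens by atom environment:
  4 × C (aromatic): no H
  3 × C: 2 H each → 6
  3 × O: no H
  2 × C: 3 H each → 6
  1 × C (aromatic): 1 H
  1 × I: no H
  1 × N: 1 H
  1 × N (aromatic): no H
  1 × N (charge +1): no H
  1 × O (charge -1): no H
  Total hydrogens = 14.
Molecular formula: C10H14IN3O4

C10H14IN3O4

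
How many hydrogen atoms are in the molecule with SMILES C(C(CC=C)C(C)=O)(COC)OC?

18

Hydrogens are implicit in SMILES; fill each atom to its normal valence:
  3 × C: 3 H each → 9
  3 × C: 2 H each → 6
  3 × C: 1 H each → 3
  3 × O: no H
  1 × C: no H
  Total hydrogens = 18.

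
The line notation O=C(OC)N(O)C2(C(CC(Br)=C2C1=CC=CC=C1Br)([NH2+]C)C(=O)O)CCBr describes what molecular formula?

Heavy atoms from the SMILES: 3 Br, 17 C, 2 N, 5 O.
Implicit hydrogens by atom environment:
  6 × C: no H
  4 × C (aromatic): 1 H each → 4
  3 × Br: no H
  3 × C: 2 H each → 6
  3 × O: no H
  2 × C: 3 H each → 6
  2 × C (aromatic): no H
  2 × O: 1 H each → 2
  1 × N (charge +1): 2 H
  1 × N: no H
  Total hydrogens = 20.
Net charge +1.
Molecular formula: C17H20Br3N2O5+

C17H20Br3N2O5+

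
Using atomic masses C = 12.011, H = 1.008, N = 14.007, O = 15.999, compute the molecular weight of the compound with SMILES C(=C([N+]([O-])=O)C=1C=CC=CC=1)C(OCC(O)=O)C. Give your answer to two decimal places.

251.24

Molecular formula: C12H13NO5.
M = 12×12.011 + 13×1.008 + 1×14.007 + 5×15.999 = 251.24 g/mol.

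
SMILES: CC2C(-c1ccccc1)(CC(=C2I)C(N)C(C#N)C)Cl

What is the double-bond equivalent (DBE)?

Molecular formula from the SMILES: C16H18ClIN2.
DoU = (2C + 2 + N − H − X)/2 = (2·16 + 2 + 2 − 18 − 2)/2 = 16/2 = 8.
(Structurally: 2 ring(s) + 6 π bond(s) = 8.)

8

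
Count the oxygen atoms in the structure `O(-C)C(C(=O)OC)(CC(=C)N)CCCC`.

3

The symbol for oxygen appears 3 times in the SMILES.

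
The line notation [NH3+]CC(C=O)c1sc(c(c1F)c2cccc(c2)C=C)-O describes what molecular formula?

C15H15FNO2S+

Heavy atoms from the SMILES: 15 C, 1 F, 1 N, 2 O, 1 S.
Implicit hydrogens by atom environment:
  6 × C (aromatic): no H
  4 × C (aromatic): 1 H each → 4
  3 × C: 1 H each → 3
  2 × C: 2 H each → 4
  1 × F: no H
  1 × N (charge +1): 3 H
  1 × O: 1 H
  1 × O: no H
  1 × S (aromatic): no H
  Total hydrogens = 15.
Net charge +1.
Molecular formula: C15H15FNO2S+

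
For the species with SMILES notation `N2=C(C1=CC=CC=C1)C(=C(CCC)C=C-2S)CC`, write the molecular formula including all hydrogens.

C16H19NS

Heavy atoms from the SMILES: 16 C, 1 N, 1 S.
Implicit hydrogens by atom environment:
  6 × C (aromatic): 1 H each → 6
  5 × C (aromatic): no H
  3 × C: 2 H each → 6
  2 × C: 3 H each → 6
  1 × N (aromatic): no H
  1 × S: 1 H
  Total hydrogens = 19.
Molecular formula: C16H19NS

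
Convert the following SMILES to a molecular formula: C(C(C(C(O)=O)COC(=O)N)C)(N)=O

Heavy atoms from the SMILES: 7 C, 2 N, 5 O.
Implicit hydrogens by atom environment:
  4 × O: no H
  3 × C: no H
  2 × C: 1 H each → 2
  2 × N: 2 H each → 4
  1 × C: 3 H
  1 × C: 2 H
  1 × O: 1 H
  Total hydrogens = 12.
Molecular formula: C7H12N2O5

C7H12N2O5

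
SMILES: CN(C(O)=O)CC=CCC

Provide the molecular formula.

C7H13NO2

Heavy atoms from the SMILES: 7 C, 1 N, 2 O.
Implicit hydrogens by atom environment:
  2 × C: 3 H each → 6
  2 × C: 2 H each → 4
  2 × C: 1 H each → 2
  1 × C: no H
  1 × N: no H
  1 × O: 1 H
  1 × O: no H
  Total hydrogens = 13.
Molecular formula: C7H13NO2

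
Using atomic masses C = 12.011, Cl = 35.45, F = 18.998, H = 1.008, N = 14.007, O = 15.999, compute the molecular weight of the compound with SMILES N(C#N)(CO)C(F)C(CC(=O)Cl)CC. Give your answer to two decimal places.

Molecular formula: C8H12ClFN2O2.
M = 8×12.011 + 1×35.45 + 1×18.998 + 12×1.008 + 2×14.007 + 2×15.999 = 222.64 g/mol.

222.64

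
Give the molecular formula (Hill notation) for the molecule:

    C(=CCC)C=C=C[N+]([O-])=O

C7H9NO2

Heavy atoms from the SMILES: 7 C, 1 N, 2 O.
Implicit hydrogens by atom environment:
  4 × C: 1 H each → 4
  1 × C: 3 H
  1 × C: 2 H
  1 × C: no H
  1 × N (charge +1): no H
  1 × O: no H
  1 × O (charge -1): no H
  Total hydrogens = 9.
Molecular formula: C7H9NO2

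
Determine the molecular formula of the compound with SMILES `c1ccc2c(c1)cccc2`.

Heavy atoms from the SMILES: 10 C.
Implicit hydrogens by atom environment:
  8 × C (aromatic): 1 H each → 8
  2 × C (aromatic): no H
  Total hydrogens = 8.
Molecular formula: C10H8

C10H8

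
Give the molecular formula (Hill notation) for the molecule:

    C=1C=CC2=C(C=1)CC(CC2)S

C10H12S

Heavy atoms from the SMILES: 10 C, 1 S.
Implicit hydrogens by atom environment:
  4 × C (aromatic): 1 H each → 4
  3 × C: 2 H each → 6
  2 × C (aromatic): no H
  1 × C: 1 H
  1 × S: 1 H
  Total hydrogens = 12.
Molecular formula: C10H12S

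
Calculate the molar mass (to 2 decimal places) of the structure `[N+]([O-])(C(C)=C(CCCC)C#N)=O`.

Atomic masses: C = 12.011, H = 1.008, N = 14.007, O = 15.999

Molecular formula: C8H12N2O2.
M = 8×12.011 + 12×1.008 + 2×14.007 + 2×15.999 = 168.20 g/mol.

168.20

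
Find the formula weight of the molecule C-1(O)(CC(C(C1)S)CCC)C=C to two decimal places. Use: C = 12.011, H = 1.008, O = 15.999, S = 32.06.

186.31

Molecular formula: C10H18OS.
M = 10×12.011 + 18×1.008 + 1×15.999 + 1×32.06 = 186.31 g/mol.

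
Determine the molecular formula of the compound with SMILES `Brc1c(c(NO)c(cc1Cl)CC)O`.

C8H9BrClNO2

Heavy atoms from the SMILES: 1 Br, 8 C, 1 Cl, 1 N, 2 O.
Implicit hydrogens by atom environment:
  5 × C (aromatic): no H
  2 × O: 1 H each → 2
  1 × Br: no H
  1 × C: 3 H
  1 × C: 2 H
  1 × C (aromatic): 1 H
  1 × Cl: no H
  1 × N: 1 H
  Total hydrogens = 9.
Molecular formula: C8H9BrClNO2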